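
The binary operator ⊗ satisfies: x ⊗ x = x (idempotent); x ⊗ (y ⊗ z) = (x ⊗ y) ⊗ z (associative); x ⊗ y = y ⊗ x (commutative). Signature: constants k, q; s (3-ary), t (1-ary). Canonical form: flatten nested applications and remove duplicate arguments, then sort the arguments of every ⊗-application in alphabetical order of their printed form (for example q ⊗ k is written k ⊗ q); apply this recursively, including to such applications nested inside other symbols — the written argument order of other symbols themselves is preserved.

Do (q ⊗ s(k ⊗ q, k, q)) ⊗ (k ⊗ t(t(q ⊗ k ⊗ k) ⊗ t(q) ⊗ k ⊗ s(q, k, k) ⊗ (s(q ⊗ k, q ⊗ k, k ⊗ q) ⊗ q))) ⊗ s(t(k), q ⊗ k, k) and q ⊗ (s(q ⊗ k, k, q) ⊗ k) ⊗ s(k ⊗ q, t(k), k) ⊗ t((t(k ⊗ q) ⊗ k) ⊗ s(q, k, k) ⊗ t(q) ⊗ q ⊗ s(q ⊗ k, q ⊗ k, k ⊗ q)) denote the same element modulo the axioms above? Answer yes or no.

Answer: no — k ⊗ q ⊗ s(k ⊗ q, k, q) ⊗ s(t(k), k ⊗ q, k) ⊗ t(k ⊗ q ⊗ s(k ⊗ q, k ⊗ q, k ⊗ q) ⊗ s(q, k, k) ⊗ t(k ⊗ q) ⊗ t(q)) vs k ⊗ q ⊗ s(k ⊗ q, k, q) ⊗ s(k ⊗ q, t(k), k) ⊗ t(k ⊗ q ⊗ s(k ⊗ q, k ⊗ q, k ⊗ q) ⊗ s(q, k, k) ⊗ t(k ⊗ q) ⊗ t(q))

Derivation:
Left:  (q ⊗ s(k ⊗ q, k, q)) ⊗ (k ⊗ t(t(q ⊗ k ⊗ k) ⊗ t(q) ⊗ k ⊗ s(q, k, k) ⊗ (s(q ⊗ k, q ⊗ k, k ⊗ q) ⊗ q))) ⊗ s(t(k), q ⊗ k, k)
  Flatten:  q ⊗ s(k ⊗ q, k, q) ⊗ k ⊗ t(t(q ⊗ k ⊗ k) ⊗ t(q) ⊗ k ⊗ s(q, k, k) ⊗ (s(q ⊗ k, q ⊗ k, k ⊗ q) ⊗ q)) ⊗ s(t(k), q ⊗ k, k)
  Inside:  t(t(q ⊗ k ⊗ k) ⊗ t(q) ⊗ k ⊗ s(q, k, k) ⊗ (s(q ⊗ k, q ⊗ k, k ⊗ q) ⊗ q))  →  t(k ⊗ q ⊗ s(k ⊗ q, k ⊗ q, k ⊗ q) ⊗ s(q, k, k) ⊗ t(k ⊗ q) ⊗ t(q))
  Inside:  s(t(k), q ⊗ k, k)  →  s(t(k), k ⊗ q, k)
  Sort:  k ⊗ q ⊗ s(k ⊗ q, k, q) ⊗ s(t(k), k ⊗ q, k) ⊗ t(k ⊗ q ⊗ s(k ⊗ q, k ⊗ q, k ⊗ q) ⊗ s(q, k, k) ⊗ t(k ⊗ q) ⊗ t(q))
Right:  q ⊗ (s(q ⊗ k, k, q) ⊗ k) ⊗ s(k ⊗ q, t(k), k) ⊗ t((t(k ⊗ q) ⊗ k) ⊗ s(q, k, k) ⊗ t(q) ⊗ q ⊗ s(q ⊗ k, q ⊗ k, k ⊗ q))
  Flatten:  q ⊗ s(q ⊗ k, k, q) ⊗ k ⊗ s(k ⊗ q, t(k), k) ⊗ t((t(k ⊗ q) ⊗ k) ⊗ s(q, k, k) ⊗ t(q) ⊗ q ⊗ s(q ⊗ k, q ⊗ k, k ⊗ q))
  Canonicalize subterm:  s(q ⊗ k, k, q)  →  s(k ⊗ q, k, q)
  Simplify inside:  t((t(k ⊗ q) ⊗ k) ⊗ s(q, k, k) ⊗ t(q) ⊗ q ⊗ s(q ⊗ k, q ⊗ k, k ⊗ q))  →  t(k ⊗ q ⊗ s(k ⊗ q, k ⊗ q, k ⊗ q) ⊗ s(q, k, k) ⊗ t(k ⊗ q) ⊗ t(q))
  Order the arguments:  k ⊗ q ⊗ s(k ⊗ q, k, q) ⊗ s(k ⊗ q, t(k), k) ⊗ t(k ⊗ q ⊗ s(k ⊗ q, k ⊗ q, k ⊗ q) ⊗ s(q, k, k) ⊗ t(k ⊗ q) ⊗ t(q))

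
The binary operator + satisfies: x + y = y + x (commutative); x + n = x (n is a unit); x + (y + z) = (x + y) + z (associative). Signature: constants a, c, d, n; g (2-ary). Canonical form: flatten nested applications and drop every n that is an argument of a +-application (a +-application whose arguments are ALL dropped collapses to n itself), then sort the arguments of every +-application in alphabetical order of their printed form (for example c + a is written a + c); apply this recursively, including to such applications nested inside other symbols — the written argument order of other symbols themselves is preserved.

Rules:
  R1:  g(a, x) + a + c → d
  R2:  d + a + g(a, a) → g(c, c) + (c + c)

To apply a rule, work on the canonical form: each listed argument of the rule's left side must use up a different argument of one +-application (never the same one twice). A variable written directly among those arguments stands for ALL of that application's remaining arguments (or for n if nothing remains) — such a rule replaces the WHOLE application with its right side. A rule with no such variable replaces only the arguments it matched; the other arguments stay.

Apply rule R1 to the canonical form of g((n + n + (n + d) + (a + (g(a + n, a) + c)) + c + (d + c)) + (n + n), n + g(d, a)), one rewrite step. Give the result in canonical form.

Answer: g(c + c + d + d + d, g(d, a))

Derivation:
Canonical form:  g(a + c + c + c + d + d + g(a, a), g(d, a))
Apply R1:  consuming a, c, g(a, a);  x := a
Result:  g(c + c + d + d + d, g(d, a))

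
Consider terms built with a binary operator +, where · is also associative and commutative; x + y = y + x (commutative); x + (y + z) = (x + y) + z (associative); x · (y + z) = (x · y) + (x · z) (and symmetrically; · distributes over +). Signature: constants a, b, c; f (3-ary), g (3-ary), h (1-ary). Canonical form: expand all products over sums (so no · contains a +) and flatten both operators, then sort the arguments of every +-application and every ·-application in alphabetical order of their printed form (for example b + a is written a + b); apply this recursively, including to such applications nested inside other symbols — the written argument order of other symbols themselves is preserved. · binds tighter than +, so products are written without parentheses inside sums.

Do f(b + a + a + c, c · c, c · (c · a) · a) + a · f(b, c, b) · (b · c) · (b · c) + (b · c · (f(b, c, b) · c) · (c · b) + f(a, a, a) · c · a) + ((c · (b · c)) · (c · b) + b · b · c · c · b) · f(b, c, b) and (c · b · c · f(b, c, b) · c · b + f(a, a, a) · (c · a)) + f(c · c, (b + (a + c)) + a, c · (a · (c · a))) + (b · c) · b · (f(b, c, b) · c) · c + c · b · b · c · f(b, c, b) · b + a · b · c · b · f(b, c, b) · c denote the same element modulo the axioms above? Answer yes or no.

Answer: no — a · b · b · c · c · f(b, c, b) + a · c · f(a, a, a) + b · b · b · c · c · f(b, c, b) + b · b · c · c · c · f(b, c, b) + b · b · c · c · c · f(b, c, b) + f(a + a + b + c, c · c, a · a · c · c) vs a · b · b · c · c · f(b, c, b) + a · c · f(a, a, a) + b · b · b · c · c · f(b, c, b) + b · b · c · c · c · f(b, c, b) + b · b · c · c · c · f(b, c, b) + f(c · c, a + a + b + c, a · a · c · c)

Derivation:
Left:  f(b + a + a + c, c · c, c · (c · a) · a) + a · f(b, c, b) · (b · c) · (b · c) + (b · c · (f(b, c, b) · c) · (c · b) + f(a, a, a) · c · a) + ((c · (b · c)) · (c · b) + b · b · c · c · b) · f(b, c, b)
  Distribute:  f(a + a + b + c, c · c, a · a · c · c) + a · b · b · c · c · f(b, c, b) + b · b · c · c · c · f(b, c, b) + a · c · f(a, a, a) + b · b · c · c · c · f(b, c, b) + b · b · b · c · c · f(b, c, b)
  Sort:  a · b · b · c · c · f(b, c, b) + a · c · f(a, a, a) + b · b · b · c · c · f(b, c, b) + b · b · c · c · c · f(b, c, b) + b · b · c · c · c · f(b, c, b) + f(a + a + b + c, c · c, a · a · c · c)
Right:  (c · b · c · f(b, c, b) · c · b + f(a, a, a) · (c · a)) + f(c · c, (b + (a + c)) + a, c · (a · (c · a))) + (b · c) · b · (f(b, c, b) · c) · c + c · b · b · c · f(b, c, b) · b + a · b · c · b · f(b, c, b) · c
  Merge nested applications:  b · b · c · c · c · f(b, c, b) + a · c · f(a, a, a) + f(c · c, a + a + b + c, a · a · c · c) + b · b · c · c · c · f(b, c, b) + b · b · b · c · c · f(b, c, b) + a · b · b · c · c · f(b, c, b)
  Sort arguments:  a · b · b · c · c · f(b, c, b) + a · c · f(a, a, a) + b · b · b · c · c · f(b, c, b) + b · b · c · c · c · f(b, c, b) + b · b · c · c · c · f(b, c, b) + f(c · c, a + a + b + c, a · a · c · c)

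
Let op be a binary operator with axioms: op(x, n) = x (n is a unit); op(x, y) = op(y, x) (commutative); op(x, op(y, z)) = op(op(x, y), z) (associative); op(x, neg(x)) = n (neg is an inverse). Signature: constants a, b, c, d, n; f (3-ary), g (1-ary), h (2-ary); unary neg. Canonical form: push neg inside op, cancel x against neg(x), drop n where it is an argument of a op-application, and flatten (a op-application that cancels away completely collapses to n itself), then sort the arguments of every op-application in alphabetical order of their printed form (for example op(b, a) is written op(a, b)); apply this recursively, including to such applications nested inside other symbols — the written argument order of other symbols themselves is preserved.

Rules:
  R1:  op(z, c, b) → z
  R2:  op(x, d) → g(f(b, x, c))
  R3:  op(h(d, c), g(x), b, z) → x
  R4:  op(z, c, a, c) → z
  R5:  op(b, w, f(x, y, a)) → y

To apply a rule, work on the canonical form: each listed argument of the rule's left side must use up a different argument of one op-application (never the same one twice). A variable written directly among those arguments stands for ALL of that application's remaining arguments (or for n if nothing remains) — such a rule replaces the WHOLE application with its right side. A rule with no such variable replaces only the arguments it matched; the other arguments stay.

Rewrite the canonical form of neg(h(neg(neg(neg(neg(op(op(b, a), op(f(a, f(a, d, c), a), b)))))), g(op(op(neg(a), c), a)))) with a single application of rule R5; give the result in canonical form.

Canonical form:  neg(h(op(a, b, b, f(a, f(a, d, c), a)), g(c)))
Apply R5:  consuming b, f(a, f(a, d, c), a);  w := op(a, b), x := a, y := f(a, d, c)
The extension variable absorbs all remaining arguments, so the whole application is rewritten.
New term:  neg(h(f(a, d, c), g(c)))

Answer: neg(h(f(a, d, c), g(c)))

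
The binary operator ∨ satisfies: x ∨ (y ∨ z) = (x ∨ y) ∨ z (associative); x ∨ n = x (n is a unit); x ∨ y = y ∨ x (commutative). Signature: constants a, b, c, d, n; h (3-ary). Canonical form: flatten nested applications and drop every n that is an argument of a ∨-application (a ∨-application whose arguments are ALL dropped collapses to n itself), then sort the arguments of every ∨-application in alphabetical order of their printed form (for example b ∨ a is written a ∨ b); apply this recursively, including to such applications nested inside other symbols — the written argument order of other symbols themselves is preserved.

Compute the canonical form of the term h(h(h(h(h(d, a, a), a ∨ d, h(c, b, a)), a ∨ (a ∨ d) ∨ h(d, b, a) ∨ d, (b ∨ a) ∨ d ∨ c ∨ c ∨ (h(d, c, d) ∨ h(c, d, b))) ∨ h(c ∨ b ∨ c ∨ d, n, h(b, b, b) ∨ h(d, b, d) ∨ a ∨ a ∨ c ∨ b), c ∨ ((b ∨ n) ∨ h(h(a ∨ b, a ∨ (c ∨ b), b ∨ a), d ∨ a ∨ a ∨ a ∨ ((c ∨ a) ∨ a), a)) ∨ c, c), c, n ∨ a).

Answer: h(h(h(b ∨ c ∨ c ∨ d, n, a ∨ a ∨ b ∨ c ∨ h(b, b, b) ∨ h(d, b, d)) ∨ h(h(h(d, a, a), a ∨ d, h(c, b, a)), a ∨ a ∨ d ∨ d ∨ h(d, b, a), a ∨ b ∨ c ∨ c ∨ d ∨ h(c, d, b) ∨ h(d, c, d)), b ∨ c ∨ c ∨ h(h(a ∨ b, a ∨ b ∨ c, a ∨ b), a ∨ a ∨ a ∨ a ∨ a ∨ c ∨ d, a), c), c, a)

Derivation:
Descend into:  h(h(h(d, a, a), a ∨ d, h(c, b, a)), a ∨ (a ∨ d) ∨ h(d, b, a) ∨ d, (b ∨ a) ∨ d ∨ c ∨ c ∨ (h(d, c, d) ∨ h(c, d, b))) ∨ h(c ∨ b ∨ c ∨ d, n, h(b, b, b) ∨ h(d, b, d) ∨ a ∨ a ∨ c ∨ b)
Inside:  h(h(h(d, a, a), a ∨ d, h(c, b, a)), a ∨ (a ∨ d) ∨ h(d, b, a) ∨ d, (b ∨ a) ∨ d ∨ c ∨ c ∨ (h(d, c, d) ∨ h(c, d, b)))  →  h(h(h(d, a, a), a ∨ d, h(c, b, a)), a ∨ a ∨ d ∨ d ∨ h(d, b, a), a ∨ b ∨ c ∨ c ∨ d ∨ h(c, d, b) ∨ h(d, c, d))
Simplify inside:  h(c ∨ b ∨ c ∨ d, n, h(b, b, b) ∨ h(d, b, d) ∨ a ∨ a ∨ c ∨ b)  →  h(b ∨ c ∨ c ∨ d, n, a ∨ a ∨ b ∨ c ∨ h(b, b, b) ∨ h(d, b, d))
Sort:  h(b ∨ c ∨ c ∨ d, n, a ∨ a ∨ b ∨ c ∨ h(b, b, b) ∨ h(d, b, d)) ∨ h(h(h(d, a, a), a ∨ d, h(c, b, a)), a ∨ a ∨ d ∨ d ∨ h(d, b, a), a ∨ b ∨ c ∨ c ∨ d ∨ h(c, d, b) ∨ h(d, c, d))
Rebuild:  h(h(h(b ∨ c ∨ c ∨ d, n, a ∨ a ∨ b ∨ c ∨ h(b, b, b) ∨ h(d, b, d)) ∨ h(h(h(d, a, a), a ∨ d, h(c, b, a)), a ∨ a ∨ d ∨ d ∨ h(d, b, a), a ∨ b ∨ c ∨ c ∨ d ∨ h(c, d, b) ∨ h(d, c, d)), b ∨ c ∨ c ∨ h(h(a ∨ b, a ∨ b ∨ c, a ∨ b), a ∨ a ∨ a ∨ a ∨ a ∨ c ∨ d, a), c), c, a)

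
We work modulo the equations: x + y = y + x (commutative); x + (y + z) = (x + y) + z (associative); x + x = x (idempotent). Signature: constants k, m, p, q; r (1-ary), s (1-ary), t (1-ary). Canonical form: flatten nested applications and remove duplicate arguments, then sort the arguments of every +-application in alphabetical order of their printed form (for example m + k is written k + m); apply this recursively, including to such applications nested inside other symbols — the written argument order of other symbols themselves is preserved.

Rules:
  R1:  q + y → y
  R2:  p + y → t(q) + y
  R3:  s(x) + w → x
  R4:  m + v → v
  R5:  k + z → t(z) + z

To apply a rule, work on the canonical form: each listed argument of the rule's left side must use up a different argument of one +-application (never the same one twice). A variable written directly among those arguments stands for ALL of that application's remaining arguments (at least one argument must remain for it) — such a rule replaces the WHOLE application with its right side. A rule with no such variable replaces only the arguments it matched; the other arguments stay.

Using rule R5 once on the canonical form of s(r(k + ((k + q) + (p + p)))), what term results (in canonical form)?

Answer: s(r(p + q + t(p + q)))

Derivation:
Canonical form:  s(r(k + p + q))
Match R5:  consume k;  z := p + q
Every leftover argument binds to the variable; the entire application is replaced.
Result:  s(r(p + q + t(p + q)))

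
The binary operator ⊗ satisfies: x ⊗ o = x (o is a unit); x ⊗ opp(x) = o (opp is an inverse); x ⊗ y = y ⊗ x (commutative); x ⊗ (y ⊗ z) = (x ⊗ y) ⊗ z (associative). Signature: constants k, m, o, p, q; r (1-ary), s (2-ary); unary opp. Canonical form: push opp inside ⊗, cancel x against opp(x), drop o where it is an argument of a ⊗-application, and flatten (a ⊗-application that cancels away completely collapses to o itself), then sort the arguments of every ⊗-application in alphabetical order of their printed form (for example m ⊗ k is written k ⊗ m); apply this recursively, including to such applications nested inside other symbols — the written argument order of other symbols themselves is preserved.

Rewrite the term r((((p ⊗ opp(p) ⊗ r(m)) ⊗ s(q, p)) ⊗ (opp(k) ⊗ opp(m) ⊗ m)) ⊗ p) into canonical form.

Descend into:  (((p ⊗ opp(p) ⊗ r(m)) ⊗ s(q, p)) ⊗ (opp(k) ⊗ opp(m) ⊗ m)) ⊗ p
Inverses cancel:  m cancels
Collect terms:  p ⊗ r(m) ⊗ s(q, p) ⊗ opp(k)
Sort arguments:  opp(k) ⊗ p ⊗ r(m) ⊗ s(q, p)
Reassemble:  r(opp(k) ⊗ p ⊗ r(m) ⊗ s(q, p))

Answer: r(opp(k) ⊗ p ⊗ r(m) ⊗ s(q, p))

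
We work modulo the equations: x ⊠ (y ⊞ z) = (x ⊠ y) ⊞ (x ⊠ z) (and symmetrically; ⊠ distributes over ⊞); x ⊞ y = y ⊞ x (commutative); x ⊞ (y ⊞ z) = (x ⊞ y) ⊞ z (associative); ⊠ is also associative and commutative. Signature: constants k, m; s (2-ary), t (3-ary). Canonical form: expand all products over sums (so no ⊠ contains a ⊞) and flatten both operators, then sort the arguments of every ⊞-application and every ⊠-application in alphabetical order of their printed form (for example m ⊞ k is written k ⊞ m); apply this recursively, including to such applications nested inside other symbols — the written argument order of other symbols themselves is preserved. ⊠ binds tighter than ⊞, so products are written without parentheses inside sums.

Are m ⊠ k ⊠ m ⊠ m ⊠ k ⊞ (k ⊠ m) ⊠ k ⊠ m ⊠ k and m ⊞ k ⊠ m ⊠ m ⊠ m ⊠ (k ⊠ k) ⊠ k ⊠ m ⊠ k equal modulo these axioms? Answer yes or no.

Left:  m ⊠ k ⊠ m ⊠ m ⊠ k ⊞ (k ⊠ m) ⊠ k ⊠ m ⊠ k
  Flatten:  k ⊠ k ⊠ m ⊠ m ⊠ m ⊞ k ⊠ k ⊠ k ⊠ m ⊠ m
  Sort arguments:  k ⊠ k ⊠ k ⊠ m ⊠ m ⊞ k ⊠ k ⊠ m ⊠ m ⊠ m
Right:  m ⊞ k ⊠ m ⊠ m ⊠ m ⊠ (k ⊠ k) ⊠ k ⊠ m ⊠ k
  Merge nested applications:  m ⊞ k ⊠ k ⊠ k ⊠ k ⊠ k ⊠ m ⊠ m ⊠ m ⊠ m
  Order the arguments:  k ⊠ k ⊠ k ⊠ k ⊠ k ⊠ m ⊠ m ⊠ m ⊠ m ⊞ m

Answer: no — k ⊠ k ⊠ k ⊠ m ⊠ m ⊞ k ⊠ k ⊠ m ⊠ m ⊠ m vs k ⊠ k ⊠ k ⊠ k ⊠ k ⊠ m ⊠ m ⊠ m ⊠ m ⊞ m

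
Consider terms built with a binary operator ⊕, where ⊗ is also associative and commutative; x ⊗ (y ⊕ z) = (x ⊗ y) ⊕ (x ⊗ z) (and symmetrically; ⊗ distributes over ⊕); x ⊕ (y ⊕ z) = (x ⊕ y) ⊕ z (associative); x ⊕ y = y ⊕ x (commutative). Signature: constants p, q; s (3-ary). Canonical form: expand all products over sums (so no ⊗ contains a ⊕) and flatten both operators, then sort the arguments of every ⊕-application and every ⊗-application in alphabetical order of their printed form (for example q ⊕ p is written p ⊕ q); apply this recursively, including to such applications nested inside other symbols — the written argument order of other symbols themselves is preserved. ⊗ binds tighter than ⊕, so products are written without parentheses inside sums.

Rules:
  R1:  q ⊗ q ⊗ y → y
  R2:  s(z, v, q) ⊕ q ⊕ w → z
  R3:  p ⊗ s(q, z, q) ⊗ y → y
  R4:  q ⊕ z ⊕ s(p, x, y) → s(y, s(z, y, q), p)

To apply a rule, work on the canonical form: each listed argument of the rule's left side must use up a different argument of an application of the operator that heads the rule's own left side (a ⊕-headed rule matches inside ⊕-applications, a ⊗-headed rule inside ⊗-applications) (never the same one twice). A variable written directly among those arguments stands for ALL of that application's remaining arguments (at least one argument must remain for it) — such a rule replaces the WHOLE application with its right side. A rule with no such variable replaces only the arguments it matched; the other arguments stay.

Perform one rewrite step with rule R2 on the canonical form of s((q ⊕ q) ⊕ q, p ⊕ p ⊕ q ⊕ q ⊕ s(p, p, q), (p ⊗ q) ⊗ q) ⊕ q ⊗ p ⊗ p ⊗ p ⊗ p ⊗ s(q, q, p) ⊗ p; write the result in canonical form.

Canonical form:  p ⊗ p ⊗ p ⊗ p ⊗ p ⊗ q ⊗ s(q, q, p) ⊕ s(q ⊕ q ⊕ q, p ⊕ p ⊕ q ⊕ q ⊕ s(p, p, q), p ⊗ q ⊗ q)
R2 matches:  uses q, s(p, p, q);  v := p, w := p ⊕ p ⊕ q, z := p
Every leftover argument binds to the variable; the entire application is replaced.
Result:  p ⊗ p ⊗ p ⊗ p ⊗ p ⊗ q ⊗ s(q, q, p) ⊕ s(q ⊕ q ⊕ q, p, p ⊗ q ⊗ q)

Answer: p ⊗ p ⊗ p ⊗ p ⊗ p ⊗ q ⊗ s(q, q, p) ⊕ s(q ⊕ q ⊕ q, p, p ⊗ q ⊗ q)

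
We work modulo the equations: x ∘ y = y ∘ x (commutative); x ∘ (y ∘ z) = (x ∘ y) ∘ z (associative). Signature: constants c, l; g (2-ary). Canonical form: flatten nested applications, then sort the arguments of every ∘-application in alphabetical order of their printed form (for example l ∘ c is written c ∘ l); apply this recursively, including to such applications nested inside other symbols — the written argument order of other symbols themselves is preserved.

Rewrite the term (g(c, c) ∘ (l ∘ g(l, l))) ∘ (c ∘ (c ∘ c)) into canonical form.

Answer: c ∘ c ∘ c ∘ g(c, c) ∘ g(l, l) ∘ l

Derivation:
Flatten:  g(c, c) ∘ l ∘ g(l, l) ∘ c ∘ c ∘ c
Order the arguments:  c ∘ c ∘ c ∘ g(c, c) ∘ g(l, l) ∘ l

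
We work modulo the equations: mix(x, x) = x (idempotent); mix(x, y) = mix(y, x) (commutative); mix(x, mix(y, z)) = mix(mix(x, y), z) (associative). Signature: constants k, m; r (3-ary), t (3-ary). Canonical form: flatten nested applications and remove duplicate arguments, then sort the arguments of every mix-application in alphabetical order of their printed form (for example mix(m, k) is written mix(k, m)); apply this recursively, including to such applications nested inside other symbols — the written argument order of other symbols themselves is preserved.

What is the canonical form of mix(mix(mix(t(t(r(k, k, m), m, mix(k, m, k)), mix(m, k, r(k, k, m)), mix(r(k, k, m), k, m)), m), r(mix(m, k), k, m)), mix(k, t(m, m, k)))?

Answer: mix(k, m, r(mix(k, m), k, m), t(m, m, k), t(t(r(k, k, m), m, mix(k, m)), mix(k, m, r(k, k, m)), mix(k, m, r(k, k, m))))

Derivation:
Un-nest:  mix(t(t(r(k, k, m), m, mix(k, m, k)), mix(m, k, r(k, k, m)), mix(r(k, k, m), k, m)), m, r(mix(m, k), k, m), k, t(m, m, k))
Simplify inside:  t(t(r(k, k, m), m, mix(k, m, k)), mix(m, k, r(k, k, m)), mix(r(k, k, m), k, m))  →  t(t(r(k, k, m), m, mix(k, m)), mix(k, m, r(k, k, m)), mix(k, m, r(k, k, m)))
Simplify inside:  r(mix(m, k), k, m)  →  r(mix(k, m), k, m)
Sort arguments:  mix(k, m, r(mix(k, m), k, m), t(m, m, k), t(t(r(k, k, m), m, mix(k, m)), mix(k, m, r(k, k, m)), mix(k, m, r(k, k, m))))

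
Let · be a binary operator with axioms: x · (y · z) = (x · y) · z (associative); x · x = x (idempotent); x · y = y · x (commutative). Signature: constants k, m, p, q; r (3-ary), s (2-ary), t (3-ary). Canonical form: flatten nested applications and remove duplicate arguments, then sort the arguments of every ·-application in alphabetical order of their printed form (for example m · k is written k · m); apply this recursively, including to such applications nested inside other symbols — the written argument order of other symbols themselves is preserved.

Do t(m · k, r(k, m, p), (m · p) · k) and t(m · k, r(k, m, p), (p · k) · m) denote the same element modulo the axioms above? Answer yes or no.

Answer: yes — both canonical forms are t(k · m, r(k, m, p), k · m · p)

Derivation:
Left:  t(m · k, r(k, m, p), (m · p) · k)
  Descend into:  (m · p) · k
  Merge nested applications:  m · p · k
  Sort:  k · m · p
  Reassemble:  t(k · m, r(k, m, p), k · m · p)
Right:  t(m · k, r(k, m, p), (p · k) · m)
  Focus inside:  (p · k) · m
  Un-nest:  p · k · m
  Sort:  k · m · p
  Reassemble:  t(k · m, r(k, m, p), k · m · p)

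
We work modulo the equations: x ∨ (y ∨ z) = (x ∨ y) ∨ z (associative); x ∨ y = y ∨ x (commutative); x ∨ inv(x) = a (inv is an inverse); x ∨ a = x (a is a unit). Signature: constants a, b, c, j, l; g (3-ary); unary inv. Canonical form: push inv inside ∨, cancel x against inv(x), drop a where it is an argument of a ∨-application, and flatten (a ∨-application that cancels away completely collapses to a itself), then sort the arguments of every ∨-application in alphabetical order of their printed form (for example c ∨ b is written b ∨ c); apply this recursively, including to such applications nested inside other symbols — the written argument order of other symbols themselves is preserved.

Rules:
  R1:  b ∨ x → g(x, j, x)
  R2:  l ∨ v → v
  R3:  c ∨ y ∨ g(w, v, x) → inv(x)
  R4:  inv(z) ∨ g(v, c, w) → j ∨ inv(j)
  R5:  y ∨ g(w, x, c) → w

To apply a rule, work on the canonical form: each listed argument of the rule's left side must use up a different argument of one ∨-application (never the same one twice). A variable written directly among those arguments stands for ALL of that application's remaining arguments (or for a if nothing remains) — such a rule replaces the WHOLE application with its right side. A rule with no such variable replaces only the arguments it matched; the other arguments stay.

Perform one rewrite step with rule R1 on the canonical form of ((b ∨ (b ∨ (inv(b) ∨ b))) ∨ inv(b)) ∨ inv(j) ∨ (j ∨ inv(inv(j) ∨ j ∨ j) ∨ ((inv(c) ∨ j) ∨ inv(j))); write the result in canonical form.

Answer: g(inv(c) ∨ inv(j), j, inv(c) ∨ inv(j))

Derivation:
Canonical form:  b ∨ inv(c) ∨ inv(j)
Apply R1:  consuming b;  x := inv(c) ∨ inv(j)
The variable takes the whole remainder — replace the entire application.
Giving:  g(inv(c) ∨ inv(j), j, inv(c) ∨ inv(j))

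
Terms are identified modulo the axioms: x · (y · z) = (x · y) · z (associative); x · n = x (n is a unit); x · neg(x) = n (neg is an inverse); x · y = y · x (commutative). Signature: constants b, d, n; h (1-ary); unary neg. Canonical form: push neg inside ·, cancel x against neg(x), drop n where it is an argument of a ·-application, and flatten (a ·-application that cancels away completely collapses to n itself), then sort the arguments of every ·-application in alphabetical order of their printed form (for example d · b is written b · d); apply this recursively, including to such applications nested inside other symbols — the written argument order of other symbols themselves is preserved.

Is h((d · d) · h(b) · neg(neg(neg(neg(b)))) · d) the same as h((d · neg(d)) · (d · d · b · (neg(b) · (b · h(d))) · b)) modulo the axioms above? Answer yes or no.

Answer: no — h(b · d · d · d · h(b)) vs h(b · b · d · d · h(d))

Derivation:
Left:  h((d · d) · h(b) · neg(neg(neg(neg(b)))) · d)
  Descend into:  (d · d) · h(b) · neg(neg(neg(neg(b)))) · d
  Push neg inside:  distribute neg over · and collapse double neg
  Collect:  d · d · d · h(b) · b
  Order the arguments:  b · d · d · d · h(b)
  Reassemble:  h(b · d · d · d · h(b))
Right:  h((d · neg(d)) · (d · d · b · (neg(b) · (b · h(d))) · b))
  Descend into:  (d · neg(d)) · (d · d · b · (neg(b) · (b · h(d))) · b)
  Collect terms:  d · d · b · b · h(d)
  Sort:  b · b · d · d · h(d)
  Rebuild:  h(b · b · d · d · h(d))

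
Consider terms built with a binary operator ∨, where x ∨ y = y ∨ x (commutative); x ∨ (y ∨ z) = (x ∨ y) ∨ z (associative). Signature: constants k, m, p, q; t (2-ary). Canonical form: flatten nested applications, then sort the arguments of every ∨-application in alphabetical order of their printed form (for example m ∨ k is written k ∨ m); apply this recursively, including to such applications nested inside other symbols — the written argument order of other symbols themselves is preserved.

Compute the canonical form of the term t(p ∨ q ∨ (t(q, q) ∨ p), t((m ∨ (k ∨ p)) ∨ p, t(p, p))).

Answer: t(p ∨ p ∨ q ∨ t(q, q), t(k ∨ m ∨ p ∨ p, t(p, p)))

Derivation:
Work inside:  p ∨ q ∨ (t(q, q) ∨ p)
Un-nest:  p ∨ q ∨ t(q, q) ∨ p
Order the arguments:  p ∨ p ∨ q ∨ t(q, q)
Put back:  t(p ∨ p ∨ q ∨ t(q, q), t(k ∨ m ∨ p ∨ p, t(p, p)))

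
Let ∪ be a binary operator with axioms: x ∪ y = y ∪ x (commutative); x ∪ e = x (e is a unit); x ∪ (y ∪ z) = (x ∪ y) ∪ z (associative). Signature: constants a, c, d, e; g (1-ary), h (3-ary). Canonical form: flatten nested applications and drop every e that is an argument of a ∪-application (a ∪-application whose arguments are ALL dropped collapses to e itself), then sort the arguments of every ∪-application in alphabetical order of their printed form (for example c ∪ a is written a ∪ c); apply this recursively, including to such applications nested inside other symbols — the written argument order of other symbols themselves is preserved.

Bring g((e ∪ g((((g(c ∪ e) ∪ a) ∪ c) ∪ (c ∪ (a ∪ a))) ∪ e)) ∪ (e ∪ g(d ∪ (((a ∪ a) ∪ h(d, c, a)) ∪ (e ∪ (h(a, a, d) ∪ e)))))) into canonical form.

Answer: g(g(a ∪ a ∪ a ∪ c ∪ c ∪ g(c)) ∪ g(a ∪ a ∪ d ∪ h(a, a, d) ∪ h(d, c, a)))

Derivation:
Focus inside:  (e ∪ g((((g(c ∪ e) ∪ a) ∪ c) ∪ (c ∪ (a ∪ a))) ∪ e)) ∪ (e ∪ g(d ∪ (((a ∪ a) ∪ h(d, c, a)) ∪ (e ∪ (h(a, a, d) ∪ e)))))
Un-nest:  e ∪ g((((g(c ∪ e) ∪ a) ∪ c) ∪ (c ∪ (a ∪ a))) ∪ e) ∪ e ∪ g(d ∪ (((a ∪ a) ∪ h(d, c, a)) ∪ (e ∪ (h(a, a, d) ∪ e))))
Canonicalize subterm:  g((((g(c ∪ e) ∪ a) ∪ c) ∪ (c ∪ (a ∪ a))) ∪ e)  →  g(a ∪ a ∪ a ∪ c ∪ c ∪ g(c))
Canonicalize subterm:  g(d ∪ (((a ∪ a) ∪ h(d, c, a)) ∪ (e ∪ (h(a, a, d) ∪ e))))  →  g(a ∪ a ∪ d ∪ h(a, a, d) ∪ h(d, c, a))
Units out:  drop e (×2)
Order the arguments:  g(a ∪ a ∪ a ∪ c ∪ c ∪ g(c)) ∪ g(a ∪ a ∪ d ∪ h(a, a, d) ∪ h(d, c, a))
Rebuild:  g(g(a ∪ a ∪ a ∪ c ∪ c ∪ g(c)) ∪ g(a ∪ a ∪ d ∪ h(a, a, d) ∪ h(d, c, a)))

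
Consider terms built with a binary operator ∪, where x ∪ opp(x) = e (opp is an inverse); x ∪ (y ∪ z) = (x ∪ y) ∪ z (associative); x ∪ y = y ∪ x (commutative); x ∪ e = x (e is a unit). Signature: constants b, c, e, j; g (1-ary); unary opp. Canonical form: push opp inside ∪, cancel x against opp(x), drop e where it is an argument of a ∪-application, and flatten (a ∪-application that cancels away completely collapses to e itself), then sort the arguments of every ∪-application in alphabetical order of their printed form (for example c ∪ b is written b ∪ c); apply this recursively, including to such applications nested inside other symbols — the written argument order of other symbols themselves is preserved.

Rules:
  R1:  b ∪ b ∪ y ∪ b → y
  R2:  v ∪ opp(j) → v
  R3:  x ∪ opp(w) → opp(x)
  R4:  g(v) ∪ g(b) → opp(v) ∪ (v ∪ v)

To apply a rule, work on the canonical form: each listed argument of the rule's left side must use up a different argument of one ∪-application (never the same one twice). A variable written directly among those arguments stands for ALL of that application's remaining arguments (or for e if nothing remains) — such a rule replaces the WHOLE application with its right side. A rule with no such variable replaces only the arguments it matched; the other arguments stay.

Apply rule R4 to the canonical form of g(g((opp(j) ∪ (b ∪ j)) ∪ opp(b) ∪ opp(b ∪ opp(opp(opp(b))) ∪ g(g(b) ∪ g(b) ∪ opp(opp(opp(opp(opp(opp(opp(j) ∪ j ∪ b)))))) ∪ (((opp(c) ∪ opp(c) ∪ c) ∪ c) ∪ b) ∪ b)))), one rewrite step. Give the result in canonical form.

Answer: g(g(opp(g(b ∪ b ∪ b ∪ b))))

Derivation:
Canonical form:  g(g(opp(g(b ∪ b ∪ b ∪ g(b) ∪ g(b)))))
Match R4:  consume g(b), g(b);  v := b
Giving:  g(g(opp(g(b ∪ b ∪ b ∪ b))))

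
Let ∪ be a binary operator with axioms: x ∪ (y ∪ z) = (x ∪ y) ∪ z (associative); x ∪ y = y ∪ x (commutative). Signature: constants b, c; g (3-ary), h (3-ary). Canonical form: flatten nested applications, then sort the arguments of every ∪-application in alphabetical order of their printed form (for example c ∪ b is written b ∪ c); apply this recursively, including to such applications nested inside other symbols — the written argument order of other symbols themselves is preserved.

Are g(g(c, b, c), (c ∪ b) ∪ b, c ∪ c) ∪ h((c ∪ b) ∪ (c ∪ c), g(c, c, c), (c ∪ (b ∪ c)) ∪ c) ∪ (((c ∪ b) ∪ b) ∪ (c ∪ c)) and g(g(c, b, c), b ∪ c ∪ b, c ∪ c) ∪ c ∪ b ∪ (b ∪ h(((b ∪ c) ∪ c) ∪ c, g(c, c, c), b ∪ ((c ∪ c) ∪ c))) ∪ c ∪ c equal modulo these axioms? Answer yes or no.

Left:  g(g(c, b, c), (c ∪ b) ∪ b, c ∪ c) ∪ h((c ∪ b) ∪ (c ∪ c), g(c, c, c), (c ∪ (b ∪ c)) ∪ c) ∪ (((c ∪ b) ∪ b) ∪ (c ∪ c))
  Un-nest:  g(g(c, b, c), (c ∪ b) ∪ b, c ∪ c) ∪ h((c ∪ b) ∪ (c ∪ c), g(c, c, c), (c ∪ (b ∪ c)) ∪ c) ∪ c ∪ b ∪ b ∪ c ∪ c
  Canonicalize subterm:  g(g(c, b, c), (c ∪ b) ∪ b, c ∪ c)  →  g(g(c, b, c), b ∪ b ∪ c, c ∪ c)
  Inside:  h((c ∪ b) ∪ (c ∪ c), g(c, c, c), (c ∪ (b ∪ c)) ∪ c)  →  h(b ∪ c ∪ c ∪ c, g(c, c, c), b ∪ c ∪ c ∪ c)
  Sort:  b ∪ b ∪ c ∪ c ∪ c ∪ g(g(c, b, c), b ∪ b ∪ c, c ∪ c) ∪ h(b ∪ c ∪ c ∪ c, g(c, c, c), b ∪ c ∪ c ∪ c)
Right:  g(g(c, b, c), b ∪ c ∪ b, c ∪ c) ∪ c ∪ b ∪ (b ∪ h(((b ∪ c) ∪ c) ∪ c, g(c, c, c), b ∪ ((c ∪ c) ∪ c))) ∪ c ∪ c
  Flatten:  g(g(c, b, c), b ∪ c ∪ b, c ∪ c) ∪ c ∪ b ∪ b ∪ h(((b ∪ c) ∪ c) ∪ c, g(c, c, c), b ∪ ((c ∪ c) ∪ c)) ∪ c ∪ c
  Canonicalize subterm:  g(g(c, b, c), b ∪ c ∪ b, c ∪ c)  →  g(g(c, b, c), b ∪ b ∪ c, c ∪ c)
  Canonicalize subterm:  h(((b ∪ c) ∪ c) ∪ c, g(c, c, c), b ∪ ((c ∪ c) ∪ c))  →  h(b ∪ c ∪ c ∪ c, g(c, c, c), b ∪ c ∪ c ∪ c)
  Sort arguments:  b ∪ b ∪ c ∪ c ∪ c ∪ g(g(c, b, c), b ∪ b ∪ c, c ∪ c) ∪ h(b ∪ c ∪ c ∪ c, g(c, c, c), b ∪ c ∪ c ∪ c)

Answer: yes — both canonical forms are b ∪ b ∪ c ∪ c ∪ c ∪ g(g(c, b, c), b ∪ b ∪ c, c ∪ c) ∪ h(b ∪ c ∪ c ∪ c, g(c, c, c), b ∪ c ∪ c ∪ c)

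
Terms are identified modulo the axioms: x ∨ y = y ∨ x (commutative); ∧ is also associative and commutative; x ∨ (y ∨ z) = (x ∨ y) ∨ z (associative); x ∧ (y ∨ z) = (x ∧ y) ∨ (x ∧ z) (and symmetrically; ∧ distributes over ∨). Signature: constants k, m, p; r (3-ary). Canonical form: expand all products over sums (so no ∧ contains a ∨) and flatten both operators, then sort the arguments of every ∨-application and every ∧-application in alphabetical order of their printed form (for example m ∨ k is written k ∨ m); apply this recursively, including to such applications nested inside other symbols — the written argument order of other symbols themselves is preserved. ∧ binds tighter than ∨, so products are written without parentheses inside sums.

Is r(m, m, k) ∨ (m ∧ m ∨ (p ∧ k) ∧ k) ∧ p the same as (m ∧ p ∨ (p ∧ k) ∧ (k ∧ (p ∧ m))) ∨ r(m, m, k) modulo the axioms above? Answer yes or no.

Left:  r(m, m, k) ∨ (m ∧ m ∨ (p ∧ k) ∧ k) ∧ p
  Expand:  r(m, m, k) ∨ m ∧ m ∧ p ∨ k ∧ k ∧ p ∧ p
  Order the arguments:  k ∧ k ∧ p ∧ p ∨ m ∧ m ∧ p ∨ r(m, m, k)
Right:  (m ∧ p ∨ (p ∧ k) ∧ (k ∧ (p ∧ m))) ∨ r(m, m, k)
  Flatten:  m ∧ p ∨ k ∧ k ∧ m ∧ p ∧ p ∨ r(m, m, k)
  Sort:  k ∧ k ∧ m ∧ p ∧ p ∨ m ∧ p ∨ r(m, m, k)

Answer: no — k ∧ k ∧ p ∧ p ∨ m ∧ m ∧ p ∨ r(m, m, k) vs k ∧ k ∧ m ∧ p ∧ p ∨ m ∧ p ∨ r(m, m, k)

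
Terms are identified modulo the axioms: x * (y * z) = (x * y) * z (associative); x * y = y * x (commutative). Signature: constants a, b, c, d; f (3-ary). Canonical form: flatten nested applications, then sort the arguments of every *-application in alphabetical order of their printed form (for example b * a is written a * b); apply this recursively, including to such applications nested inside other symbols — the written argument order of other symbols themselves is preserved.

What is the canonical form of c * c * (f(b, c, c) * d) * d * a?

Merge nested applications:  c * c * f(b, c, c) * d * d * a
Sort:  a * c * c * d * d * f(b, c, c)

Answer: a * c * c * d * d * f(b, c, c)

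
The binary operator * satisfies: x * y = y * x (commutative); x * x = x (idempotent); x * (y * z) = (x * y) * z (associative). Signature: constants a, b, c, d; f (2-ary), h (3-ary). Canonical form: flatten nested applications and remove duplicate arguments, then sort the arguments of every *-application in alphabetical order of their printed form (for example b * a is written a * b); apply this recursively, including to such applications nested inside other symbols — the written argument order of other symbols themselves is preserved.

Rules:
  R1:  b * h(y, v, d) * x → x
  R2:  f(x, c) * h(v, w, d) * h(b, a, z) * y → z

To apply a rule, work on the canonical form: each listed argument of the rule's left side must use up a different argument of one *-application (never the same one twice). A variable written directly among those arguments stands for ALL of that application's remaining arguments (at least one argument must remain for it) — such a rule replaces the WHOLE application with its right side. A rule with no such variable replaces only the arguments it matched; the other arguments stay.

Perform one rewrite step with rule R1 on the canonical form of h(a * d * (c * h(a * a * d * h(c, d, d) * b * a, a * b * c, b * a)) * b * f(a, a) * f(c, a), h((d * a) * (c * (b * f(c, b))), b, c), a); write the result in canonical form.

Canonical form:  h(a * b * c * d * f(a, a) * f(c, a) * h(a * b * d * h(c, d, d), a * b * c, a * b), h(a * b * c * d * f(c, b), b, c), a)
R1 matches:  uses b, h(c, d, d);  v := d, x := a * d, y := c
The extension variable absorbs all remaining arguments, so the whole application is rewritten.
Giving:  h(a * b * c * d * f(a, a) * f(c, a) * h(a * d, a * b * c, a * b), h(a * b * c * d * f(c, b), b, c), a)

Answer: h(a * b * c * d * f(a, a) * f(c, a) * h(a * d, a * b * c, a * b), h(a * b * c * d * f(c, b), b, c), a)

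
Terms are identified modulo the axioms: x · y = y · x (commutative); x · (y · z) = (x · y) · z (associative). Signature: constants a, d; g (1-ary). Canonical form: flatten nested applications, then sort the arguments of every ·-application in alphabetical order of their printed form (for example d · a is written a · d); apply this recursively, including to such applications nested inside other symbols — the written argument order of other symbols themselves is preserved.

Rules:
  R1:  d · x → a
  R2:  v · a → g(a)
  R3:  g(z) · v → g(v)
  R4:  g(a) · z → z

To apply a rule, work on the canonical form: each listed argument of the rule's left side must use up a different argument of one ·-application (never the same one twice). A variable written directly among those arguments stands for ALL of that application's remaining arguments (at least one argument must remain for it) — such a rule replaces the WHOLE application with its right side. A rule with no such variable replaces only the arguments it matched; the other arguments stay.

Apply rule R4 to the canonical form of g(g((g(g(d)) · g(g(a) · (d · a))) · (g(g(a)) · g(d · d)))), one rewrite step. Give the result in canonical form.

Canonical form:  g(g(g(a · d · g(a)) · g(d · d) · g(g(a)) · g(g(d))))
Apply R4:  consuming g(a);  z := a · d
The extension variable absorbs all remaining arguments, so the whole application is rewritten.
Giving:  g(g(g(a · d) · g(d · d) · g(g(a)) · g(g(d))))

Answer: g(g(g(a · d) · g(d · d) · g(g(a)) · g(g(d))))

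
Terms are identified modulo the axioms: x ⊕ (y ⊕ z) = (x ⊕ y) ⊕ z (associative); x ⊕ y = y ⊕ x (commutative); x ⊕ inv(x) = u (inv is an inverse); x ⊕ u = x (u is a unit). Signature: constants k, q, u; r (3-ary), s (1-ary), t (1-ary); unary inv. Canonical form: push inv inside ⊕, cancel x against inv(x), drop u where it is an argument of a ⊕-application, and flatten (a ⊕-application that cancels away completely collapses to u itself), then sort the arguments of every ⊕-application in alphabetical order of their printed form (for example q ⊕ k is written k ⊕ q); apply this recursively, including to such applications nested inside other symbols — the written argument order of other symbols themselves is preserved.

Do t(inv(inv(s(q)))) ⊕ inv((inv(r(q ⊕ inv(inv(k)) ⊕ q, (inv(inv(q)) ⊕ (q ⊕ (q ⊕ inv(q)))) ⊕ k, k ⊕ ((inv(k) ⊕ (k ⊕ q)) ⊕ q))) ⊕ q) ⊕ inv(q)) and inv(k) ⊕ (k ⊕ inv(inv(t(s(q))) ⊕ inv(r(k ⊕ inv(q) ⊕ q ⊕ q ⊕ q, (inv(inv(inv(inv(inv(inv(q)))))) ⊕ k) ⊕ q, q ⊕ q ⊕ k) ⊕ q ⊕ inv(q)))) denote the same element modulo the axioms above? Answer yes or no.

Left:  t(inv(inv(s(q)))) ⊕ inv((inv(r(q ⊕ inv(inv(k)) ⊕ q, (inv(inv(q)) ⊕ (q ⊕ (q ⊕ inv(q)))) ⊕ k, k ⊕ ((inv(k) ⊕ (k ⊕ q)) ⊕ q))) ⊕ q) ⊕ inv(q))
  Push inv inside:  distribute inv over ⊕ and collapse double inv
  Inverses cancel:  q cancels
  Combine occurrences:  t(s(q)) ⊕ r(k ⊕ q ⊕ q, k ⊕ q ⊕ q, k ⊕ q ⊕ q)
  Sort:  r(k ⊕ q ⊕ q, k ⊕ q ⊕ q, k ⊕ q ⊕ q) ⊕ t(s(q))
Right:  inv(k) ⊕ (k ⊕ inv(inv(t(s(q))) ⊕ inv(r(k ⊕ inv(q) ⊕ q ⊕ q ⊕ q, (inv(inv(inv(inv(inv(inv(q)))))) ⊕ k) ⊕ q, q ⊕ q ⊕ k) ⊕ q ⊕ inv(q))))
  Push inv inside:  distribute inv over ⊕ and collapse double inv
  Inverses cancel:  k cancels; q cancels
  Combine occurrences:  t(s(q)) ⊕ r(k ⊕ q ⊕ q, k ⊕ q ⊕ q, k ⊕ q ⊕ q)
  Order the arguments:  r(k ⊕ q ⊕ q, k ⊕ q ⊕ q, k ⊕ q ⊕ q) ⊕ t(s(q))

Answer: yes — both canonical forms are r(k ⊕ q ⊕ q, k ⊕ q ⊕ q, k ⊕ q ⊕ q) ⊕ t(s(q))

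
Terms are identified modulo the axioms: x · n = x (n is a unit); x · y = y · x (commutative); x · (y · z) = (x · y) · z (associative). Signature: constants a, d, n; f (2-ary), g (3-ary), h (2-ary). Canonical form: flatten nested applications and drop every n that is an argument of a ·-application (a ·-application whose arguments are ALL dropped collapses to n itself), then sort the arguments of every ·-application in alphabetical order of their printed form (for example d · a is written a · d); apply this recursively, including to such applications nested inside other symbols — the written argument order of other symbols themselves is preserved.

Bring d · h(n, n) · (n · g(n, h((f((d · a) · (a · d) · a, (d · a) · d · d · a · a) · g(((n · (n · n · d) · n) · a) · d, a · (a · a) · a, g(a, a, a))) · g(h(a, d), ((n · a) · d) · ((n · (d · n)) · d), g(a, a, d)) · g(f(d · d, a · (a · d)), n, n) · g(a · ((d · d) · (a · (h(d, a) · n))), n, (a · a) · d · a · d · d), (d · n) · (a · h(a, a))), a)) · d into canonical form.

Answer: d · d · g(n, h(f(a · a · a · d · d, a · a · a · d · d · d) · g(a · a · d · d · h(d, a), n, a · a · a · d · d · d) · g(a · d · d, a · a · a · a, g(a, a, a)) · g(f(d · d, a · a · d), n, n) · g(h(a, d), a · d · d · d, g(a, a, d)), a · d · h(a, a)), a) · h(n, n)

Derivation:
Flatten:  d · h(n, n) · n · g(n, h((f((d · a) · (a · d) · a, (d · a) · d · d · a · a) · g(((n · (n · n · d) · n) · a) · d, a · (a · a) · a, g(a, a, a))) · g(h(a, d), ((n · a) · d) · ((n · (d · n)) · d), g(a, a, d)) · g(f(d · d, a · (a · d)), n, n) · g(a · ((d · d) · (a · (h(d, a) · n))), n, (a · a) · d · a · d · d), (d · n) · (a · h(a, a))), a) · d
Simplify inside:  g(n, h((f((d · a) · (a · d) · a, (d · a) · d · d · a · a) · g(((n · (n · n · d) · n) · a) · d, a · (a · a) · a, g(a, a, a))) · g(h(a, d), ((n · a) · d) · ((n · (d · n)) · d), g(a, a, d)) · g(f(d · d, a · (a · d)), n, n) · g(a · ((d · d) · (a · (h(d, a) · n))), n, (a · a) · d · a · d · d), (d · n) · (a · h(a, a))), a)  →  g(n, h(f(a · a · a · d · d, a · a · a · d · d · d) · g(a · a · d · d · h(d, a), n, a · a · a · d · d · d) · g(a · d · d, a · a · a · a, g(a, a, a)) · g(f(d · d, a · a · d), n, n) · g(h(a, d), a · d · d · d, g(a, a, d)), a · d · h(a, a)), a)
Units out:  drop n
Sort arguments:  d · d · g(n, h(f(a · a · a · d · d, a · a · a · d · d · d) · g(a · a · d · d · h(d, a), n, a · a · a · d · d · d) · g(a · d · d, a · a · a · a, g(a, a, a)) · g(f(d · d, a · a · d), n, n) · g(h(a, d), a · d · d · d, g(a, a, d)), a · d · h(a, a)), a) · h(n, n)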